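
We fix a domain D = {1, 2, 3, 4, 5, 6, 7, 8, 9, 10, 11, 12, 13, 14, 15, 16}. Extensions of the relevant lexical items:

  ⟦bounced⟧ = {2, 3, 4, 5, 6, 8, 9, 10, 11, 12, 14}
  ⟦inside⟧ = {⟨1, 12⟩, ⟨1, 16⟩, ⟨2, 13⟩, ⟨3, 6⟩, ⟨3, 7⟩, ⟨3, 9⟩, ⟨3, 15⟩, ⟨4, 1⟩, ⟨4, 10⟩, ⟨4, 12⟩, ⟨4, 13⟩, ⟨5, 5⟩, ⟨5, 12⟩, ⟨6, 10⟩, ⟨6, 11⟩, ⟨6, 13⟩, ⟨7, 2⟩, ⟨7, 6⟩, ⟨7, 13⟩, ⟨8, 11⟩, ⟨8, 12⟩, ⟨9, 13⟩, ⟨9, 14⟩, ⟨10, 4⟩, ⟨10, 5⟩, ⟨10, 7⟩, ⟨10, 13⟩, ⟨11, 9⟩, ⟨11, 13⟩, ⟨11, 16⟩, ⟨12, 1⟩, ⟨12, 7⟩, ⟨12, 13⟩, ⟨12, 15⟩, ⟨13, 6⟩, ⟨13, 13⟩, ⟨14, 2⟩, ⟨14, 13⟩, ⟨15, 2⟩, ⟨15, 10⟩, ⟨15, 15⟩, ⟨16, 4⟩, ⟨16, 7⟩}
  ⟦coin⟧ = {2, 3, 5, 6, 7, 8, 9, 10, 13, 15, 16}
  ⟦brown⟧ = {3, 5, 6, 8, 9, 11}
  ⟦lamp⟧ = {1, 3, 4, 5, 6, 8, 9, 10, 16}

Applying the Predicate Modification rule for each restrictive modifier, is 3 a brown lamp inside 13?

⟦inside 13⟧ = {x : ⟨x, 13⟩ ∈ ⟦inside⟧} = {2, 4, 6, 7, 9, 10, 11, 12, 13, 14}
⟦lamp⟧ = {1, 3, 4, 5, 6, 8, 9, 10, 16}
… ∩ ⟦inside 13⟧ = {1, 3, 4, 5, 6, 8, 9, 10, 16} ∩ {2, 4, 6, 7, 9, 10, 11, 12, 13, 14} = {4, 6, 9, 10}
… ∩ ⟦brown⟧ = {4, 6, 9, 10} ∩ {3, 5, 6, 8, 9, 11} = {6, 9}
⟦brown lamp inside 13⟧ = {6, 9}; 3 ∉ this set.

no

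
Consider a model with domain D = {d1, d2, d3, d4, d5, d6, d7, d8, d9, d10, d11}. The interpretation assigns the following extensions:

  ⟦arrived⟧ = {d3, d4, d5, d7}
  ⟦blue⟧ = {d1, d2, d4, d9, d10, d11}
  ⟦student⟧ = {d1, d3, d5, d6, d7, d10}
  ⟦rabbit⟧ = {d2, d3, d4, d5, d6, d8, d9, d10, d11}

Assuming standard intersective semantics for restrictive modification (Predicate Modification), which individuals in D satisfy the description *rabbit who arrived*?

{d3, d4, d5}

⟦who arrived⟧ = ⟦arrived⟧ = {d3, d4, d5, d7}
⟦rabbit⟧ = {d2, d3, d4, d5, d6, d8, d9, d10, d11}
… ∩ ⟦who arrived⟧ = {d2, d3, d4, d5, d6, d8, d9, d10, d11} ∩ {d3, d4, d5, d7} = {d3, d4, d5}
So ⟦rabbit who arrived⟧ = {d3, d4, d5}.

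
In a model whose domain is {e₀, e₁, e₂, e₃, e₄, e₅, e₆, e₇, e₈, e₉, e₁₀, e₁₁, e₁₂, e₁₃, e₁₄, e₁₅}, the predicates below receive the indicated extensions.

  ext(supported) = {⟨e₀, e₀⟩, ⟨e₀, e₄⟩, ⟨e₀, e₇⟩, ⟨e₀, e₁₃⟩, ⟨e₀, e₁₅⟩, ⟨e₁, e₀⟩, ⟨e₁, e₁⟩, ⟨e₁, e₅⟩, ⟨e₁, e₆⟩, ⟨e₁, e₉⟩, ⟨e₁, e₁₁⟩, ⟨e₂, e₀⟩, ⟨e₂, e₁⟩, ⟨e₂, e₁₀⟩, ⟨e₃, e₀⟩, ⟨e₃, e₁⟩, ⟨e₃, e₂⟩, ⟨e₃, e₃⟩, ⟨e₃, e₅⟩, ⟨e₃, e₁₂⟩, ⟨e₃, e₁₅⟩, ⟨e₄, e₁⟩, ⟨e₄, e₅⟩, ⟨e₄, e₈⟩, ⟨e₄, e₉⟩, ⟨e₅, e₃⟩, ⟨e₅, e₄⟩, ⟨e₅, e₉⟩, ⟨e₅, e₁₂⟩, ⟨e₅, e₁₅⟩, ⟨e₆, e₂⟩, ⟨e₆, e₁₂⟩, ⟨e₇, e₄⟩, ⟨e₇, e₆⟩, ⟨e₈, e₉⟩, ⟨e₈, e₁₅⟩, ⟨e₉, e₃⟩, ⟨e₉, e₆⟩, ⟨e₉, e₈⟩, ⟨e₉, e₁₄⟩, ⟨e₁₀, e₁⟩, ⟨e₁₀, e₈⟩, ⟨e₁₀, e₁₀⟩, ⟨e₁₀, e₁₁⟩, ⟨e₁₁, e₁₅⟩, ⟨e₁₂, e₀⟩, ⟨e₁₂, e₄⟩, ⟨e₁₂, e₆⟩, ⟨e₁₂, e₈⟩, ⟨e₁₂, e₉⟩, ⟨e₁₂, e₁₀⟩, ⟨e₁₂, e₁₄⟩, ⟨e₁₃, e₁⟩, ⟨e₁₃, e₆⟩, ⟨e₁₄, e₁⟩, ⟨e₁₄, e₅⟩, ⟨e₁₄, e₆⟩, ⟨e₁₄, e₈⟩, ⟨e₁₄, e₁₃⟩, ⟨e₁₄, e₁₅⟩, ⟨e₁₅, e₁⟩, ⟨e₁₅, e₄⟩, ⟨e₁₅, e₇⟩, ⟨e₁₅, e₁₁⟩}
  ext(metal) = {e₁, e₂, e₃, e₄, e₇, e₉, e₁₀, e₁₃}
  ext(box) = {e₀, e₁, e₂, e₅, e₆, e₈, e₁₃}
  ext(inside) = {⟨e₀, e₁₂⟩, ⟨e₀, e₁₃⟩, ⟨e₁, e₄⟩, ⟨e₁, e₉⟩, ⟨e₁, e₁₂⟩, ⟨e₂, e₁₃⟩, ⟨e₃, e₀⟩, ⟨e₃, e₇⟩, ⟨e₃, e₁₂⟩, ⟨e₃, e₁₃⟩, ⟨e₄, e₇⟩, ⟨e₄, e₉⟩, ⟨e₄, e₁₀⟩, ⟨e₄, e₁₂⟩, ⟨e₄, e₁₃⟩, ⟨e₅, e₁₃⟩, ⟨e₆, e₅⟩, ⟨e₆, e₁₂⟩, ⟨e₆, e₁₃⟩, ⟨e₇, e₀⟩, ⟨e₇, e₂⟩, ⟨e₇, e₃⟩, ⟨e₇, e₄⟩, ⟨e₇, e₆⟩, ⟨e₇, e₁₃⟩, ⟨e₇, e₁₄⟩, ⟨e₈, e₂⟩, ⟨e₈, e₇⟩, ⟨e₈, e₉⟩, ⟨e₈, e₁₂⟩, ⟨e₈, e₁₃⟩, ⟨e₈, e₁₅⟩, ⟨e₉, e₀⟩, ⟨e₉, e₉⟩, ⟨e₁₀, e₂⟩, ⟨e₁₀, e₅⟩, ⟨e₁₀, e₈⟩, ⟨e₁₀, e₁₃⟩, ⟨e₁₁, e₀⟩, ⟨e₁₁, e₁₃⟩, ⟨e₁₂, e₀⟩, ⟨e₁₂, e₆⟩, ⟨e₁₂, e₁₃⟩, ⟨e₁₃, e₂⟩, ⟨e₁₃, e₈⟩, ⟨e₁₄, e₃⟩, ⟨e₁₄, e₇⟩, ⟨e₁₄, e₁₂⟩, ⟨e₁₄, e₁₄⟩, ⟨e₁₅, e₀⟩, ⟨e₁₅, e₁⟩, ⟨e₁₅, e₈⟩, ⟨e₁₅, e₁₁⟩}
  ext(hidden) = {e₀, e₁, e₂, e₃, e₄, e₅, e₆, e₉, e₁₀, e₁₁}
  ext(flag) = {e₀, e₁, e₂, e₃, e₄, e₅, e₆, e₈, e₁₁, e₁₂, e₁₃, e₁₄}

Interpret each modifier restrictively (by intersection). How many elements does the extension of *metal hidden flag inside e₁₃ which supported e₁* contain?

3

⟦inside e₁₃⟧ = {x : ⟨x, e₁₃⟩ ∈ ⟦inside⟧} = {e₀, e₂, e₃, e₄, e₅, e₆, e₇, e₈, e₁₀, e₁₁, e₁₂}
⟦which supported e₁⟧ = {x : ⟨x, e₁⟩ ∈ ⟦supported⟧} = {e₁, e₂, e₃, e₄, e₁₀, e₁₃, e₁₄, e₁₅}
⟦flag⟧ = {e₀, e₁, e₂, e₃, e₄, e₅, e₆, e₈, e₁₁, e₁₂, e₁₃, e₁₄}
… ∩ ⟦inside e₁₃⟧ = {e₀, e₁, e₂, e₃, e₄, e₅, e₆, e₈, e₁₁, e₁₂, e₁₃, e₁₄} ∩ {e₀, e₂, e₃, e₄, e₅, e₆, e₇, e₈, e₁₀, e₁₁, e₁₂} = {e₀, e₂, e₃, e₄, e₅, e₆, e₈, e₁₁, e₁₂}
… ∩ ⟦which supported e₁⟧ = {e₀, e₂, e₃, e₄, e₅, e₆, e₈, e₁₁, e₁₂} ∩ {e₁, e₂, e₃, e₄, e₁₀, e₁₃, e₁₄, e₁₅} = {e₂, e₃, e₄}
… ∩ ⟦metal⟧ = {e₂, e₃, e₄} ∩ {e₁, e₂, e₃, e₄, e₇, e₉, e₁₀, e₁₃} = {e₂, e₃, e₄}
… ∩ ⟦hidden⟧ = {e₂, e₃, e₄} ∩ {e₀, e₁, e₂, e₃, e₄, e₅, e₆, e₉, e₁₀, e₁₁} = {e₂, e₃, e₄}
⟦metal hidden flag inside e₁₃ which supported e₁⟧ = {e₂, e₃, e₄}, so the cardinality is 3.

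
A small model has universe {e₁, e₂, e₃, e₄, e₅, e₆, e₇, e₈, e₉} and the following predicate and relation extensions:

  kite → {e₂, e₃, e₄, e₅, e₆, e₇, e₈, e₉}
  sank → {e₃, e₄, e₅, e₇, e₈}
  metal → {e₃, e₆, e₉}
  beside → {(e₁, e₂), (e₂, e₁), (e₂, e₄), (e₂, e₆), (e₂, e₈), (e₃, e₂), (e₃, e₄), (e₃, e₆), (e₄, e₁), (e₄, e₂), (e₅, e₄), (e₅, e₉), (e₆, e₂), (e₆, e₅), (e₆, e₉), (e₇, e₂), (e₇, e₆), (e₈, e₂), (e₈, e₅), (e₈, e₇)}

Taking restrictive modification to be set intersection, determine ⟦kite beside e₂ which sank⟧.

⟦beside e₂⟧ = {x : ⟨x, e₂⟩ ∈ ⟦beside⟧} = {e₁, e₃, e₄, e₆, e₇, e₈}
⟦which sank⟧ = ⟦sank⟧ = {e₃, e₄, e₅, e₇, e₈}
⟦kite⟧ = {e₂, e₃, e₄, e₅, e₆, e₇, e₈, e₉}
… ∩ ⟦beside e₂⟧ = {e₂, e₃, e₄, e₅, e₆, e₇, e₈, e₉} ∩ {e₁, e₃, e₄, e₆, e₇, e₈} = {e₃, e₄, e₆, e₇, e₈}
… ∩ ⟦which sank⟧ = {e₃, e₄, e₆, e₇, e₈} ∩ {e₃, e₄, e₅, e₇, e₈} = {e₃, e₄, e₇, e₈}
So ⟦kite beside e₂ which sank⟧ = {e₃, e₄, e₇, e₈}.

{e₃, e₄, e₇, e₈}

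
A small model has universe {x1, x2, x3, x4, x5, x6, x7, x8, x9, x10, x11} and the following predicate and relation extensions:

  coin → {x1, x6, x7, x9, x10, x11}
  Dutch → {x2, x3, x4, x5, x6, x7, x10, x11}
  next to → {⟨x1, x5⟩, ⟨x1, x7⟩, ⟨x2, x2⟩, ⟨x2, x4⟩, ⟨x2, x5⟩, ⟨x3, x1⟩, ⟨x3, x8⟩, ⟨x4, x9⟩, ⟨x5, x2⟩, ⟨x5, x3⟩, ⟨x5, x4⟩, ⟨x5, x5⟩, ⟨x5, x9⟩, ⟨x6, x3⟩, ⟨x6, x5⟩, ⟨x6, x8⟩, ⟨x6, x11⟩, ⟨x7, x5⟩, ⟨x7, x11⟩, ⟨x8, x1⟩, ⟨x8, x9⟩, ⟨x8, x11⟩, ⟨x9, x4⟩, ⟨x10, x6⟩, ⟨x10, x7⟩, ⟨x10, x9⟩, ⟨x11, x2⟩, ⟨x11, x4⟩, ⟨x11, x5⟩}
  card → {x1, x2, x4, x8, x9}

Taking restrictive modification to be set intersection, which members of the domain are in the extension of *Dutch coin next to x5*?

⟦next to x5⟧ = {x : ⟨x, x5⟩ ∈ ⟦next to⟧} = {x1, x2, x5, x6, x7, x11}
⟦coin⟧ = {x1, x6, x7, x9, x10, x11}
… ∩ ⟦next to x5⟧ = {x1, x6, x7, x9, x10, x11} ∩ {x1, x2, x5, x6, x7, x11} = {x1, x6, x7, x11}
… ∩ ⟦Dutch⟧ = {x1, x6, x7, x11} ∩ {x2, x3, x4, x5, x6, x7, x10, x11} = {x6, x7, x11}
So ⟦Dutch coin next to x5⟧ = {x6, x7, x11}.

{x6, x7, x11}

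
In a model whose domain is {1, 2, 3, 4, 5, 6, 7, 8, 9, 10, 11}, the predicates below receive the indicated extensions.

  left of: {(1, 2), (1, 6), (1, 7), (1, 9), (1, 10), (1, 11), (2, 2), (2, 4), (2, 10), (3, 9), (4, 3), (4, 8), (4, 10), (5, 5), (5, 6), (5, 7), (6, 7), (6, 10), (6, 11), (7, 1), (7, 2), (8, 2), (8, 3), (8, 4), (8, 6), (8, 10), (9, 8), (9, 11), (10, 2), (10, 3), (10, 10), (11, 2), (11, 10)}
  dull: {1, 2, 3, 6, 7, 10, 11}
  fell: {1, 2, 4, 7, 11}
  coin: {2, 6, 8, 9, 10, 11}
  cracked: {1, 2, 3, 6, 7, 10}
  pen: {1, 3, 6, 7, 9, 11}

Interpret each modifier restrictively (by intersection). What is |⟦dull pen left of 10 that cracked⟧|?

2

⟦left of 10⟧ = {x : ⟨x, 10⟩ ∈ ⟦left of⟧} = {1, 2, 4, 6, 8, 10, 11}
⟦that cracked⟧ = ⟦cracked⟧ = {1, 2, 3, 6, 7, 10}
⟦pen⟧ = {1, 3, 6, 7, 9, 11}
… ∩ ⟦left of 10⟧ = {1, 3, 6, 7, 9, 11} ∩ {1, 2, 4, 6, 8, 10, 11} = {1, 6, 11}
… ∩ ⟦that cracked⟧ = {1, 6, 11} ∩ {1, 2, 3, 6, 7, 10} = {1, 6}
… ∩ ⟦dull⟧ = {1, 6} ∩ {1, 2, 3, 6, 7, 10, 11} = {1, 6}
⟦dull pen left of 10 that cracked⟧ = {1, 6}, so the cardinality is 2.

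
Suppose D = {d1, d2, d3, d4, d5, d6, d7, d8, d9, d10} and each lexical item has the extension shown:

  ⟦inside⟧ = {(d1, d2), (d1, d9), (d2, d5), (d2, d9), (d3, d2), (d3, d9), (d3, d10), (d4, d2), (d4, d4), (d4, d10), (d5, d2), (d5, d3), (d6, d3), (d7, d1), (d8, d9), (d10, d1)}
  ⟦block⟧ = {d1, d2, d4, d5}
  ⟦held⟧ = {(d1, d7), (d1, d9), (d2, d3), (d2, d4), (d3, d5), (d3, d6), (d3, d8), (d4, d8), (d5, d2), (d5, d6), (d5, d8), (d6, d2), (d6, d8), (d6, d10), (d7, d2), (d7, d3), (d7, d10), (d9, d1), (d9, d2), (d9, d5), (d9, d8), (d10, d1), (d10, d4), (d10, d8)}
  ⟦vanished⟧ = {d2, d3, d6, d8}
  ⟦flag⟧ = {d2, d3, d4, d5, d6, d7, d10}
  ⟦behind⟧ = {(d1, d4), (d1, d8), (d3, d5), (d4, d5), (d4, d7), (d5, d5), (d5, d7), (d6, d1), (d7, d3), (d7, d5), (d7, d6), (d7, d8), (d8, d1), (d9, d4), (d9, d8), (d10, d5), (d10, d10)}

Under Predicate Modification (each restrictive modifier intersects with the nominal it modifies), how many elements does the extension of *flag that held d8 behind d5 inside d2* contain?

⟦that held d8⟧ = {x : ⟨x, d8⟩ ∈ ⟦held⟧} = {d3, d4, d5, d6, d9, d10}
⟦behind d5⟧ = {x : ⟨x, d5⟩ ∈ ⟦behind⟧} = {d3, d4, d5, d7, d10}
⟦inside d2⟧ = {x : ⟨x, d2⟩ ∈ ⟦inside⟧} = {d1, d3, d4, d5}
⟦flag⟧ = {d2, d3, d4, d5, d6, d7, d10}
… ∩ ⟦that held d8⟧ = {d2, d3, d4, d5, d6, d7, d10} ∩ {d3, d4, d5, d6, d9, d10} = {d3, d4, d5, d6, d10}
… ∩ ⟦behind d5⟧ = {d3, d4, d5, d6, d10} ∩ {d3, d4, d5, d7, d10} = {d3, d4, d5, d10}
… ∩ ⟦inside d2⟧ = {d3, d4, d5, d10} ∩ {d1, d3, d4, d5} = {d3, d4, d5}
⟦flag that held d8 behind d5 inside d2⟧ = {d3, d4, d5}, so the cardinality is 3.

3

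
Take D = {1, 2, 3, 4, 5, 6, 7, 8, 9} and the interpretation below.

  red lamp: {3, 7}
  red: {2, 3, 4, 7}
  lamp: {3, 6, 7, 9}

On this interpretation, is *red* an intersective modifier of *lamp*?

⟦red⟧ ∩ ⟦lamp⟧ = {2, 3, 4, 7} ∩ {3, 6, 7, 9} = {3, 7}
Observed ⟦red lamp⟧ = {3, 7}.
These coincide, so the modifier is intersective here.

yes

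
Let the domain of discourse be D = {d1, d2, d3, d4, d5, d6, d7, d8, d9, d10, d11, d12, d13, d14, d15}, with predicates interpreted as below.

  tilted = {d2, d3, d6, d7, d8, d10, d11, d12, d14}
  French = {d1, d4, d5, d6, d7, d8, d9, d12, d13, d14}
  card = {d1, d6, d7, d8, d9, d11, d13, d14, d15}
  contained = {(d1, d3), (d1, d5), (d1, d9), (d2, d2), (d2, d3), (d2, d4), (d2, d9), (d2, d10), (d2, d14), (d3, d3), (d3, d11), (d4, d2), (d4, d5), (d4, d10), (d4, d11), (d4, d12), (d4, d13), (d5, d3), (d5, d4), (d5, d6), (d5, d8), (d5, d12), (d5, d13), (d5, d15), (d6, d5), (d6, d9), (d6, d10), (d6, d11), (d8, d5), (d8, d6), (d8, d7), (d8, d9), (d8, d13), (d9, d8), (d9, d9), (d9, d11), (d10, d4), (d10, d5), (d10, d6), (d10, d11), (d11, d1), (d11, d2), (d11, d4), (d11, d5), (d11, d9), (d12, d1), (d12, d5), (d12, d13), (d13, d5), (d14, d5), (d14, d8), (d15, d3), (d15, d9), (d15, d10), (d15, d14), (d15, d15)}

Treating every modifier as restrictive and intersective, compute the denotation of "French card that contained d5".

⟦that contained d5⟧ = {x : ⟨x, d5⟩ ∈ ⟦contained⟧} = {d1, d4, d6, d8, d10, d11, d12, d13, d14}
⟦card⟧ = {d1, d6, d7, d8, d9, d11, d13, d14, d15}
… ∩ ⟦that contained d5⟧ = {d1, d6, d7, d8, d9, d11, d13, d14, d15} ∩ {d1, d4, d6, d8, d10, d11, d12, d13, d14} = {d1, d6, d8, d11, d13, d14}
… ∩ ⟦French⟧ = {d1, d6, d8, d11, d13, d14} ∩ {d1, d4, d5, d6, d7, d8, d9, d12, d13, d14} = {d1, d6, d8, d13, d14}
So ⟦French card that contained d5⟧ = {d1, d6, d8, d13, d14}.

{d1, d6, d8, d13, d14}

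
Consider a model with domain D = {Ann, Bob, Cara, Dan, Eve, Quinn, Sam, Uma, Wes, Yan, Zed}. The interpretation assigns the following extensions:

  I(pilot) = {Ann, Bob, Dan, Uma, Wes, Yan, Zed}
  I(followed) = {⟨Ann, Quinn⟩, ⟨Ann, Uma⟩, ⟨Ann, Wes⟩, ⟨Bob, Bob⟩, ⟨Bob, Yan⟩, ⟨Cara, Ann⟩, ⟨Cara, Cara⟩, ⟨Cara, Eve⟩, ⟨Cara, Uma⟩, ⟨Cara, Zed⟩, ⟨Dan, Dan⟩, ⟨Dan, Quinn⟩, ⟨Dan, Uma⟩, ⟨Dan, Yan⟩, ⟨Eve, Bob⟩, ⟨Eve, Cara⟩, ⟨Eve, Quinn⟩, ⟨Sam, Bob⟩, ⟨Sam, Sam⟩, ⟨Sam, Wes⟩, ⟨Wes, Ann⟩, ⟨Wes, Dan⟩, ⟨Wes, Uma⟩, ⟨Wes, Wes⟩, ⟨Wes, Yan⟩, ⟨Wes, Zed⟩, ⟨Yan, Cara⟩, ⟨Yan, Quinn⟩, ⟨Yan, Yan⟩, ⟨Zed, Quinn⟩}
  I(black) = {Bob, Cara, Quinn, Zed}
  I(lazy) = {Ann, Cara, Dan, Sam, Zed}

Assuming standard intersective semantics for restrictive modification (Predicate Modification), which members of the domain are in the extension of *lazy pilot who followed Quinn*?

{Ann, Dan, Zed}

⟦who followed Quinn⟧ = {x : ⟨x, Quinn⟩ ∈ ⟦followed⟧} = {Ann, Dan, Eve, Yan, Zed}
⟦pilot⟧ = {Ann, Bob, Dan, Uma, Wes, Yan, Zed}
… ∩ ⟦who followed Quinn⟧ = {Ann, Bob, Dan, Uma, Wes, Yan, Zed} ∩ {Ann, Dan, Eve, Yan, Zed} = {Ann, Dan, Yan, Zed}
… ∩ ⟦lazy⟧ = {Ann, Dan, Yan, Zed} ∩ {Ann, Cara, Dan, Sam, Zed} = {Ann, Dan, Zed}
So ⟦lazy pilot who followed Quinn⟧ = {Ann, Dan, Zed}.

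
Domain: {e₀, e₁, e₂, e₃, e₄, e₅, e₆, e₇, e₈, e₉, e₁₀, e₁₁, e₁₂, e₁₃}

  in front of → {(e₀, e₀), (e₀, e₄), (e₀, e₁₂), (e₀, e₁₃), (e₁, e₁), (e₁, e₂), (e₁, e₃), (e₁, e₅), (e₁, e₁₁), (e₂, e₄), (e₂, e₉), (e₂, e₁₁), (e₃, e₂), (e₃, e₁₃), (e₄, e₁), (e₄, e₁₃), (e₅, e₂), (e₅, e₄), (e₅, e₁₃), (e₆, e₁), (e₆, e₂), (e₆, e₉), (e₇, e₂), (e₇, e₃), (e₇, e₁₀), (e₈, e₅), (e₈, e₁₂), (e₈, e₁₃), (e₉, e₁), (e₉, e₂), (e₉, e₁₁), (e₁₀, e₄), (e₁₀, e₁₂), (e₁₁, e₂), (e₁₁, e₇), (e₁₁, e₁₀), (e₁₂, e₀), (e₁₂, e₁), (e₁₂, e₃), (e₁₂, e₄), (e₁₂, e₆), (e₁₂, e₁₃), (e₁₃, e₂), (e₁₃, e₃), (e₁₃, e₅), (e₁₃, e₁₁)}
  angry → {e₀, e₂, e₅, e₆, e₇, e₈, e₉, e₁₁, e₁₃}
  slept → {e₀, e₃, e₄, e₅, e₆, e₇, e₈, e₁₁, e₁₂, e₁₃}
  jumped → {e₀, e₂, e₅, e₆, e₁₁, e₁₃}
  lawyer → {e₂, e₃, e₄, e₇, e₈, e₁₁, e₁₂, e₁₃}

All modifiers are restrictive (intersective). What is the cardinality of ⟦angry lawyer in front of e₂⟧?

3

⟦in front of e₂⟧ = {x : ⟨x, e₂⟩ ∈ ⟦in front of⟧} = {e₁, e₃, e₅, e₆, e₇, e₉, e₁₁, e₁₃}
⟦lawyer⟧ = {e₂, e₃, e₄, e₇, e₈, e₁₁, e₁₂, e₁₃}
… ∩ ⟦in front of e₂⟧ = {e₂, e₃, e₄, e₇, e₈, e₁₁, e₁₂, e₁₃} ∩ {e₁, e₃, e₅, e₆, e₇, e₉, e₁₁, e₁₃} = {e₃, e₇, e₁₁, e₁₃}
… ∩ ⟦angry⟧ = {e₃, e₇, e₁₁, e₁₃} ∩ {e₀, e₂, e₅, e₆, e₇, e₈, e₉, e₁₁, e₁₃} = {e₇, e₁₁, e₁₃}
⟦angry lawyer in front of e₂⟧ = {e₇, e₁₁, e₁₃}, so the cardinality is 3.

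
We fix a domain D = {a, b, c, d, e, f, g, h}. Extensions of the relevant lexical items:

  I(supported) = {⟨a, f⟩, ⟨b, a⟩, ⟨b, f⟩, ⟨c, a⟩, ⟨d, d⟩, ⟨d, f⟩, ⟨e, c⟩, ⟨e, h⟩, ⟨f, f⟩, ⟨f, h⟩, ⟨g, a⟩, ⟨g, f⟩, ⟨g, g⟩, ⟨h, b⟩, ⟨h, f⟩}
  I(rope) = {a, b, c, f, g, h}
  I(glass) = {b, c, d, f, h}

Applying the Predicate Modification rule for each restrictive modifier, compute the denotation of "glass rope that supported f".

{b, f, h}

⟦that supported f⟧ = {x : ⟨x, f⟩ ∈ ⟦supported⟧} = {a, b, d, f, g, h}
⟦rope⟧ = {a, b, c, f, g, h}
… ∩ ⟦that supported f⟧ = {a, b, c, f, g, h} ∩ {a, b, d, f, g, h} = {a, b, f, g, h}
… ∩ ⟦glass⟧ = {a, b, f, g, h} ∩ {b, c, d, f, h} = {b, f, h}
So ⟦glass rope that supported f⟧ = {b, f, h}.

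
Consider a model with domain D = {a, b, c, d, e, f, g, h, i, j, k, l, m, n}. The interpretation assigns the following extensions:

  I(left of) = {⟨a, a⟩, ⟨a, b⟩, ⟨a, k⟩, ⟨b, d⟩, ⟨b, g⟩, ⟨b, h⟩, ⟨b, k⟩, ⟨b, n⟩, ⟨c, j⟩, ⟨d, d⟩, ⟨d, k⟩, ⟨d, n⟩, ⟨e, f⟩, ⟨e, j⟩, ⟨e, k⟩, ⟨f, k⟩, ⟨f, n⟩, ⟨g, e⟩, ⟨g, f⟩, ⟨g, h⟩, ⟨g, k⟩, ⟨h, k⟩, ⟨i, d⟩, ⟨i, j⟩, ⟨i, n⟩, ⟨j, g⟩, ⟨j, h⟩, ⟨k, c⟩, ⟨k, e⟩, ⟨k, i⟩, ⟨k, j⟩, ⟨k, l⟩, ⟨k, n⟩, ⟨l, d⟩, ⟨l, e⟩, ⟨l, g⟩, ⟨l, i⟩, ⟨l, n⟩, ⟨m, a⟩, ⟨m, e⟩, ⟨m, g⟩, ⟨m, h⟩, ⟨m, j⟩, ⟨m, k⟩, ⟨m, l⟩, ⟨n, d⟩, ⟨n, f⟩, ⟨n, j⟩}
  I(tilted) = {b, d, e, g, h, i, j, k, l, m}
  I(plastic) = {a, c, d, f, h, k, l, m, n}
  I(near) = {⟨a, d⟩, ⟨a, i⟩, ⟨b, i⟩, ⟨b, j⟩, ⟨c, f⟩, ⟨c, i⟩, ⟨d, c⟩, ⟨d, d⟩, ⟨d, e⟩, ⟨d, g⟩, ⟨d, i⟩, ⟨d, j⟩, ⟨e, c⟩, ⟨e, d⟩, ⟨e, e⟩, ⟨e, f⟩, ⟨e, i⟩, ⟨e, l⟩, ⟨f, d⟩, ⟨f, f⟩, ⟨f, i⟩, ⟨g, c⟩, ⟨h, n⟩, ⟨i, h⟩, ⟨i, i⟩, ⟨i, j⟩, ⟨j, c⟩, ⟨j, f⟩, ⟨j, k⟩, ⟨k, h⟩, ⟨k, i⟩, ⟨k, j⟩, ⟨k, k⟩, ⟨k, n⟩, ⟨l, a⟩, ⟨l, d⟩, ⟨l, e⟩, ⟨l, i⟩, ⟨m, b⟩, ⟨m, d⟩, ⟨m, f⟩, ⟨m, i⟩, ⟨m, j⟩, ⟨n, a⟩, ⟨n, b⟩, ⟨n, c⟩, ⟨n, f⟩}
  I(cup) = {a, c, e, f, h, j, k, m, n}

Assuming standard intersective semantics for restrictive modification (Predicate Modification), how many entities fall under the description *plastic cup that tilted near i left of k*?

1

⟦that tilted⟧ = ⟦tilted⟧ = {b, d, e, g, h, i, j, k, l, m}
⟦near i⟧ = {x : ⟨x, i⟩ ∈ ⟦near⟧} = {a, b, c, d, e, f, i, k, l, m}
⟦left of k⟧ = {x : ⟨x, k⟩ ∈ ⟦left of⟧} = {a, b, d, e, f, g, h, m}
⟦cup⟧ = {a, c, e, f, h, j, k, m, n}
… ∩ ⟦that tilted⟧ = {a, c, e, f, h, j, k, m, n} ∩ {b, d, e, g, h, i, j, k, l, m} = {e, h, j, k, m}
… ∩ ⟦near i⟧ = {e, h, j, k, m} ∩ {a, b, c, d, e, f, i, k, l, m} = {e, k, m}
… ∩ ⟦left of k⟧ = {e, k, m} ∩ {a, b, d, e, f, g, h, m} = {e, m}
… ∩ ⟦plastic⟧ = {e, m} ∩ {a, c, d, f, h, k, l, m, n} = {m}
⟦plastic cup that tilted near i left of k⟧ = {m}, so the cardinality is 1.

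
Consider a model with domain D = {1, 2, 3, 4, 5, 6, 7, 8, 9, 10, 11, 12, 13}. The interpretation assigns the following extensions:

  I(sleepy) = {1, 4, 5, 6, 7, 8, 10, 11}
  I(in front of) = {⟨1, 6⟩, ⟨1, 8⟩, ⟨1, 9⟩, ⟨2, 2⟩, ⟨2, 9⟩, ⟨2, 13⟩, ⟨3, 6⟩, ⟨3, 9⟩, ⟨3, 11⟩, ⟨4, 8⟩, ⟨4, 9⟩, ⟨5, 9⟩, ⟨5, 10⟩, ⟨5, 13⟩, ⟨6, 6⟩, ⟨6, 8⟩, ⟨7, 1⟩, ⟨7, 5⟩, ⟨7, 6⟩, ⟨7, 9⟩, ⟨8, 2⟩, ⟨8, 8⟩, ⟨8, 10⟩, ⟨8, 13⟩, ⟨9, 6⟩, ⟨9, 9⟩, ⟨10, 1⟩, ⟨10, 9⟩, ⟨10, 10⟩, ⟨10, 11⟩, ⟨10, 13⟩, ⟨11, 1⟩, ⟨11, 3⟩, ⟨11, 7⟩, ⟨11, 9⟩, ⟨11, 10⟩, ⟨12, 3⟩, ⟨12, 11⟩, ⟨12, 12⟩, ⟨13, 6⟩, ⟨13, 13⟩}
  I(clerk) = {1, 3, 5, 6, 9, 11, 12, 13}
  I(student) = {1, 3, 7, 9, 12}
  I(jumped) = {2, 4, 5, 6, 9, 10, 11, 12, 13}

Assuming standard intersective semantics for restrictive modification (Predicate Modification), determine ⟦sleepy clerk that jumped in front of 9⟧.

{5, 11}

⟦that jumped⟧ = ⟦jumped⟧ = {2, 4, 5, 6, 9, 10, 11, 12, 13}
⟦in front of 9⟧ = {x : ⟨x, 9⟩ ∈ ⟦in front of⟧} = {1, 2, 3, 4, 5, 7, 9, 10, 11}
⟦clerk⟧ = {1, 3, 5, 6, 9, 11, 12, 13}
… ∩ ⟦that jumped⟧ = {1, 3, 5, 6, 9, 11, 12, 13} ∩ {2, 4, 5, 6, 9, 10, 11, 12, 13} = {5, 6, 9, 11, 12, 13}
… ∩ ⟦in front of 9⟧ = {5, 6, 9, 11, 12, 13} ∩ {1, 2, 3, 4, 5, 7, 9, 10, 11} = {5, 9, 11}
… ∩ ⟦sleepy⟧ = {5, 9, 11} ∩ {1, 4, 5, 6, 7, 8, 10, 11} = {5, 11}
So ⟦sleepy clerk that jumped in front of 9⟧ = {5, 11}.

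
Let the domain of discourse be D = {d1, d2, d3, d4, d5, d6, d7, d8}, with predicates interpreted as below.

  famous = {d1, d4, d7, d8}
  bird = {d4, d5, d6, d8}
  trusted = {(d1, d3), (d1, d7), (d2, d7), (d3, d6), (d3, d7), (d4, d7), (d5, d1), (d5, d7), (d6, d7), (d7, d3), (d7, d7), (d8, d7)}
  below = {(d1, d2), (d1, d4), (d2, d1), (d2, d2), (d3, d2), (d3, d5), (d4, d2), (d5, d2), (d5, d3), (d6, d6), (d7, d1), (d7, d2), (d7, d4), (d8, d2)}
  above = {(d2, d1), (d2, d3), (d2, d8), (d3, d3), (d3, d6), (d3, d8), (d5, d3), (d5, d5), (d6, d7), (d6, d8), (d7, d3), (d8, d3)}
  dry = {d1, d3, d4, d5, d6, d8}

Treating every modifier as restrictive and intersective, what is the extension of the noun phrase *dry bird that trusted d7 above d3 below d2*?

{d5, d8}

⟦that trusted d7⟧ = {x : ⟨x, d7⟩ ∈ ⟦trusted⟧} = {d1, d2, d3, d4, d5, d6, d7, d8}
⟦above d3⟧ = {x : ⟨x, d3⟩ ∈ ⟦above⟧} = {d2, d3, d5, d7, d8}
⟦below d2⟧ = {x : ⟨x, d2⟩ ∈ ⟦below⟧} = {d1, d2, d3, d4, d5, d7, d8}
⟦bird⟧ = {d4, d5, d6, d8}
… ∩ ⟦that trusted d7⟧ = {d4, d5, d6, d8} ∩ {d1, d2, d3, d4, d5, d6, d7, d8} = {d4, d5, d6, d8}
… ∩ ⟦above d3⟧ = {d4, d5, d6, d8} ∩ {d2, d3, d5, d7, d8} = {d5, d8}
… ∩ ⟦below d2⟧ = {d5, d8} ∩ {d1, d2, d3, d4, d5, d7, d8} = {d5, d8}
… ∩ ⟦dry⟧ = {d5, d8} ∩ {d1, d3, d4, d5, d6, d8} = {d5, d8}
So ⟦dry bird that trusted d7 above d3 below d2⟧ = {d5, d8}.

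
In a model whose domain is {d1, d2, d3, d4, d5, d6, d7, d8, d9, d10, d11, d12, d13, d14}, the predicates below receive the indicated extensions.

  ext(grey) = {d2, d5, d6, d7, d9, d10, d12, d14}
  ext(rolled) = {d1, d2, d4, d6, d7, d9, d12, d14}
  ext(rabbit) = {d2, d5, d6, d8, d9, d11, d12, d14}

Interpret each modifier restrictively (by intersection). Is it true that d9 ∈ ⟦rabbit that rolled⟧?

⟦that rolled⟧ = ⟦rolled⟧ = {d1, d2, d4, d6, d7, d9, d12, d14}
⟦rabbit⟧ = {d2, d5, d6, d8, d9, d11, d12, d14}
… ∩ ⟦that rolled⟧ = {d2, d5, d6, d8, d9, d11, d12, d14} ∩ {d1, d2, d4, d6, d7, d9, d12, d14} = {d2, d6, d9, d12, d14}
⟦rabbit that rolled⟧ = {d2, d6, d9, d12, d14}; d9 ∈ this set.

yes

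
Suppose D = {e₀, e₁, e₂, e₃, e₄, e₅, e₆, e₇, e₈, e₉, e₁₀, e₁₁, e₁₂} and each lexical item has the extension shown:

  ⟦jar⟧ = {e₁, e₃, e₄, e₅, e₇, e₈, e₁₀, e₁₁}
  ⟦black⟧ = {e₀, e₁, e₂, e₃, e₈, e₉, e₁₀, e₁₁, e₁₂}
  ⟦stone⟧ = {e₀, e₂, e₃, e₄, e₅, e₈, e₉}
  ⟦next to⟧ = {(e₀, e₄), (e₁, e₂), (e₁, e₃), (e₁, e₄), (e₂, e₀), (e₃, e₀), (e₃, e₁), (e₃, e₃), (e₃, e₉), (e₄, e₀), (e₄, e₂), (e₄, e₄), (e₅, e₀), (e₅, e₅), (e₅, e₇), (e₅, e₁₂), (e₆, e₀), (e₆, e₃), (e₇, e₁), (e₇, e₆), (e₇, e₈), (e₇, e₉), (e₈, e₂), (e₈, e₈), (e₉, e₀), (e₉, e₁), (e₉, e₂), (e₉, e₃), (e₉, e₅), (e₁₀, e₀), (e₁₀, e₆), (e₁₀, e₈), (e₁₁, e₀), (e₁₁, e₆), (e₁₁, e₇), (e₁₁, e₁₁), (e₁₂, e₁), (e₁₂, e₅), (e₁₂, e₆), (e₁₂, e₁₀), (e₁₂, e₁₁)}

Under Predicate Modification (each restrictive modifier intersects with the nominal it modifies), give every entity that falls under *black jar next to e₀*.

⟦next to e₀⟧ = {x : ⟨x, e₀⟩ ∈ ⟦next to⟧} = {e₂, e₃, e₄, e₅, e₆, e₉, e₁₀, e₁₁}
⟦jar⟧ = {e₁, e₃, e₄, e₅, e₇, e₈, e₁₀, e₁₁}
… ∩ ⟦next to e₀⟧ = {e₁, e₃, e₄, e₅, e₇, e₈, e₁₀, e₁₁} ∩ {e₂, e₃, e₄, e₅, e₆, e₉, e₁₀, e₁₁} = {e₃, e₄, e₅, e₁₀, e₁₁}
… ∩ ⟦black⟧ = {e₃, e₄, e₅, e₁₀, e₁₁} ∩ {e₀, e₁, e₂, e₃, e₈, e₉, e₁₀, e₁₁, e₁₂} = {e₃, e₁₀, e₁₁}
So ⟦black jar next to e₀⟧ = {e₃, e₁₀, e₁₁}.

{e₃, e₁₀, e₁₁}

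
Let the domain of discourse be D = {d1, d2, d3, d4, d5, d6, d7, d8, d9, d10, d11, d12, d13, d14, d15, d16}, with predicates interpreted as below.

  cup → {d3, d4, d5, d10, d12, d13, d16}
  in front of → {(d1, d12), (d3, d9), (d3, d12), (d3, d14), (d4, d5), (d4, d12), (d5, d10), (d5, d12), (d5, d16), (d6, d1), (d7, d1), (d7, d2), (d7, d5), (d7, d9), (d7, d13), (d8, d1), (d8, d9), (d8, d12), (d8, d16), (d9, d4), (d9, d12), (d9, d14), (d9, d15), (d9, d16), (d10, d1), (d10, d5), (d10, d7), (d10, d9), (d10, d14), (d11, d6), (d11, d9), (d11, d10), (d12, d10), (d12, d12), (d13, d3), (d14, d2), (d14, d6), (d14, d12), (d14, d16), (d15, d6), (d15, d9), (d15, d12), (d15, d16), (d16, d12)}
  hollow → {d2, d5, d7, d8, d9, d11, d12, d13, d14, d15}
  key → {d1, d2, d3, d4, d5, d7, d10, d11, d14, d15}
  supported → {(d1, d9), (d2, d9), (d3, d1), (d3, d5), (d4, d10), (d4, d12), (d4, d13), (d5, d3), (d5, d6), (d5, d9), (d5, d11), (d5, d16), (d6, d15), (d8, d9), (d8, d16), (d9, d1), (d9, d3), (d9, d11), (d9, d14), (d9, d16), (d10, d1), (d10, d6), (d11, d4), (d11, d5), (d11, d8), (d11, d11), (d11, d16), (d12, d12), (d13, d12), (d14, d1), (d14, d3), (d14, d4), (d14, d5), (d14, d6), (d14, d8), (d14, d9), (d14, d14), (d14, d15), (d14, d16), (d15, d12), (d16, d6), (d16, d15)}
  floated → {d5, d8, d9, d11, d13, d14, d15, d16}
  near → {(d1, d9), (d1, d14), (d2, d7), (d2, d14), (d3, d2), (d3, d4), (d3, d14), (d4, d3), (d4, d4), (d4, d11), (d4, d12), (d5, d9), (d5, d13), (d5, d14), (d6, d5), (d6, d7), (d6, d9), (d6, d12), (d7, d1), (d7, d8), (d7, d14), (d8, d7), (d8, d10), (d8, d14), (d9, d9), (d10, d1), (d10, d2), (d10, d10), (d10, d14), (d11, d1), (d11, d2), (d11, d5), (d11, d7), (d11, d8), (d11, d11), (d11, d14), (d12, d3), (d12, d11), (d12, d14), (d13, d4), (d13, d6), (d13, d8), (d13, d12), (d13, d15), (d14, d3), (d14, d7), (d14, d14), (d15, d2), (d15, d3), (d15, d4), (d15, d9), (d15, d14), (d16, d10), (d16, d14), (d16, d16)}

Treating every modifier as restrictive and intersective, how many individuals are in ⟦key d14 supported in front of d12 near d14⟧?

⟦d14 supported⟧ = {x : ⟨d14, x⟩ ∈ ⟦supported⟧} = {d1, d3, d4, d5, d6, d8, d9, d14, d15, d16}
⟦in front of d12⟧ = {x : ⟨x, d12⟩ ∈ ⟦in front of⟧} = {d1, d3, d4, d5, d8, d9, d12, d14, d15, d16}
⟦near d14⟧ = {x : ⟨x, d14⟩ ∈ ⟦near⟧} = {d1, d2, d3, d5, d7, d8, d10, d11, d12, d14, d15, d16}
⟦key⟧ = {d1, d2, d3, d4, d5, d7, d10, d11, d14, d15}
… ∩ ⟦d14 supported⟧ = {d1, d2, d3, d4, d5, d7, d10, d11, d14, d15} ∩ {d1, d3, d4, d5, d6, d8, d9, d14, d15, d16} = {d1, d3, d4, d5, d14, d15}
… ∩ ⟦in front of d12⟧ = {d1, d3, d4, d5, d14, d15} ∩ {d1, d3, d4, d5, d8, d9, d12, d14, d15, d16} = {d1, d3, d4, d5, d14, d15}
… ∩ ⟦near d14⟧ = {d1, d3, d4, d5, d14, d15} ∩ {d1, d2, d3, d5, d7, d8, d10, d11, d12, d14, d15, d16} = {d1, d3, d5, d14, d15}
⟦key d14 supported in front of d12 near d14⟧ = {d1, d3, d5, d14, d15}, so the cardinality is 5.

5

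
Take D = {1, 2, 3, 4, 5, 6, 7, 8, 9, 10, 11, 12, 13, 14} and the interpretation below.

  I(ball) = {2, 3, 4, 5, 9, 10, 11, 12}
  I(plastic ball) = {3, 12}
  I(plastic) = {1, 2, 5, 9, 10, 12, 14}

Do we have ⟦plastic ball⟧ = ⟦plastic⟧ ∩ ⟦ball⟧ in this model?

no

⟦plastic⟧ ∩ ⟦ball⟧ = {1, 2, 5, 9, 10, 12, 14} ∩ {2, 3, 4, 5, 9, 10, 11, 12} = {2, 5, 9, 10, 12}
Observed ⟦plastic ball⟧ = {3, 12}.
These differ, so the modifier is not intersective in this model.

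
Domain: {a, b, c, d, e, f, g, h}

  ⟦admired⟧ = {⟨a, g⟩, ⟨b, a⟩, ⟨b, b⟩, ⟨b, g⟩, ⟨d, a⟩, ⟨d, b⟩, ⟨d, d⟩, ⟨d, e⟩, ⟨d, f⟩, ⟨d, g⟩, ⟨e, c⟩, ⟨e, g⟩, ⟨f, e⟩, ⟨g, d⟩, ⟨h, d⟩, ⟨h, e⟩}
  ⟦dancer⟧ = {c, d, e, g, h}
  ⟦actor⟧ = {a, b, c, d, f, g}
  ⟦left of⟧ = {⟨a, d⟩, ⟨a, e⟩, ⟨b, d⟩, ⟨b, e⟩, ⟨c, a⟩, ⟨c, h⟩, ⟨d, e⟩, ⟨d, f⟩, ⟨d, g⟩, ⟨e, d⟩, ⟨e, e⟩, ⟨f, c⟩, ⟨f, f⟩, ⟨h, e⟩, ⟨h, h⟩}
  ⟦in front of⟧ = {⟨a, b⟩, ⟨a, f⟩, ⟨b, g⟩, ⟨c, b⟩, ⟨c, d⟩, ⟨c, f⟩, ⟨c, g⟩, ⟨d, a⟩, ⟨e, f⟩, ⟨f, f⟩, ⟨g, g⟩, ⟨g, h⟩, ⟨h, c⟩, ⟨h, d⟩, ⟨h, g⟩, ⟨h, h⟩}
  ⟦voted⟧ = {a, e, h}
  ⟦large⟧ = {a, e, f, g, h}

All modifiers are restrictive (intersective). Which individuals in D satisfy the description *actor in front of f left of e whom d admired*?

{a}

⟦in front of f⟧ = {x : ⟨x, f⟩ ∈ ⟦in front of⟧} = {a, c, e, f}
⟦left of e⟧ = {x : ⟨x, e⟩ ∈ ⟦left of⟧} = {a, b, d, e, h}
⟦whom d admired⟧ = {x : ⟨d, x⟩ ∈ ⟦admired⟧} = {a, b, d, e, f, g}
⟦actor⟧ = {a, b, c, d, f, g}
… ∩ ⟦in front of f⟧ = {a, b, c, d, f, g} ∩ {a, c, e, f} = {a, c, f}
… ∩ ⟦left of e⟧ = {a, c, f} ∩ {a, b, d, e, h} = {a}
… ∩ ⟦whom d admired⟧ = {a} ∩ {a, b, d, e, f, g} = {a}
So ⟦actor in front of f left of e whom d admired⟧ = {a}.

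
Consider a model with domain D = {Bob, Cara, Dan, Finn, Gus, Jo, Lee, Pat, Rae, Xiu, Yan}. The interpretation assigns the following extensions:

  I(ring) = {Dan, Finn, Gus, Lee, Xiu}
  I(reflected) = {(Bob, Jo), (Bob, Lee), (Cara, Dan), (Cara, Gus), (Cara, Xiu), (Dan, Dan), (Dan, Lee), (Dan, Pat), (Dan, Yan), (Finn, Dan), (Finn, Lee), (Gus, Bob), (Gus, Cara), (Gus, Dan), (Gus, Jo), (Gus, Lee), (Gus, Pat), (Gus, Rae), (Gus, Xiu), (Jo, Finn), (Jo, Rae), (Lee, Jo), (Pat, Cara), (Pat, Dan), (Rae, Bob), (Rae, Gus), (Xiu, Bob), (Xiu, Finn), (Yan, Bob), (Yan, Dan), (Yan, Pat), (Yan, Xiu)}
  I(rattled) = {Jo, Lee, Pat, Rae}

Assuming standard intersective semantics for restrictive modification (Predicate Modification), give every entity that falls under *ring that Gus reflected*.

⟦that Gus reflected⟧ = {x : ⟨Gus, x⟩ ∈ ⟦reflected⟧} = {Bob, Cara, Dan, Jo, Lee, Pat, Rae, Xiu}
⟦ring⟧ = {Dan, Finn, Gus, Lee, Xiu}
… ∩ ⟦that Gus reflected⟧ = {Dan, Finn, Gus, Lee, Xiu} ∩ {Bob, Cara, Dan, Jo, Lee, Pat, Rae, Xiu} = {Dan, Lee, Xiu}
So ⟦ring that Gus reflected⟧ = {Dan, Lee, Xiu}.

{Dan, Lee, Xiu}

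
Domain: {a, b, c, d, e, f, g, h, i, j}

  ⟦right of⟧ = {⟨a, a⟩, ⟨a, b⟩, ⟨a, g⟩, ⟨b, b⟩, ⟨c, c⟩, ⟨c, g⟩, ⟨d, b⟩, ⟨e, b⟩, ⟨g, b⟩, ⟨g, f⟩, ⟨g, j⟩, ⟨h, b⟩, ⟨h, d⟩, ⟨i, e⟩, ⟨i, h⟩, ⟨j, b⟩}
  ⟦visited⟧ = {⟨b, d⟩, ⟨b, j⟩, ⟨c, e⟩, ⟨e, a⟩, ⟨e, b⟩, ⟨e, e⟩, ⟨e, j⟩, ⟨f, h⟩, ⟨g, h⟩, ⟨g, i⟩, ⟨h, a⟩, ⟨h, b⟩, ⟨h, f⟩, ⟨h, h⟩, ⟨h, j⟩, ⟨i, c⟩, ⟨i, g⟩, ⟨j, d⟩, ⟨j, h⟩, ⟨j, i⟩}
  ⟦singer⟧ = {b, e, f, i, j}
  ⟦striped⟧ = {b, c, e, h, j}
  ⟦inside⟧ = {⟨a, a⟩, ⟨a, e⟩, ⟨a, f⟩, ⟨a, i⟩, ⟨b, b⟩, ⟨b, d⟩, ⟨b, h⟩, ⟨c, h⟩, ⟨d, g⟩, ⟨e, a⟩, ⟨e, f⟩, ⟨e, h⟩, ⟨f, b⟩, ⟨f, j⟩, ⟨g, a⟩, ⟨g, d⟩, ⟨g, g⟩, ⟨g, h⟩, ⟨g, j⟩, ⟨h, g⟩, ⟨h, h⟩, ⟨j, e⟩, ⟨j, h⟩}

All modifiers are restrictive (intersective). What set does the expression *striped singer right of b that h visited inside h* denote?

{b, j}

⟦right of b⟧ = {x : ⟨x, b⟩ ∈ ⟦right of⟧} = {a, b, d, e, g, h, j}
⟦that h visited⟧ = {x : ⟨h, x⟩ ∈ ⟦visited⟧} = {a, b, f, h, j}
⟦inside h⟧ = {x : ⟨x, h⟩ ∈ ⟦inside⟧} = {b, c, e, g, h, j}
⟦singer⟧ = {b, e, f, i, j}
… ∩ ⟦right of b⟧ = {b, e, f, i, j} ∩ {a, b, d, e, g, h, j} = {b, e, j}
… ∩ ⟦that h visited⟧ = {b, e, j} ∩ {a, b, f, h, j} = {b, j}
… ∩ ⟦inside h⟧ = {b, j} ∩ {b, c, e, g, h, j} = {b, j}
… ∩ ⟦striped⟧ = {b, j} ∩ {b, c, e, h, j} = {b, j}
So ⟦striped singer right of b that h visited inside h⟧ = {b, j}.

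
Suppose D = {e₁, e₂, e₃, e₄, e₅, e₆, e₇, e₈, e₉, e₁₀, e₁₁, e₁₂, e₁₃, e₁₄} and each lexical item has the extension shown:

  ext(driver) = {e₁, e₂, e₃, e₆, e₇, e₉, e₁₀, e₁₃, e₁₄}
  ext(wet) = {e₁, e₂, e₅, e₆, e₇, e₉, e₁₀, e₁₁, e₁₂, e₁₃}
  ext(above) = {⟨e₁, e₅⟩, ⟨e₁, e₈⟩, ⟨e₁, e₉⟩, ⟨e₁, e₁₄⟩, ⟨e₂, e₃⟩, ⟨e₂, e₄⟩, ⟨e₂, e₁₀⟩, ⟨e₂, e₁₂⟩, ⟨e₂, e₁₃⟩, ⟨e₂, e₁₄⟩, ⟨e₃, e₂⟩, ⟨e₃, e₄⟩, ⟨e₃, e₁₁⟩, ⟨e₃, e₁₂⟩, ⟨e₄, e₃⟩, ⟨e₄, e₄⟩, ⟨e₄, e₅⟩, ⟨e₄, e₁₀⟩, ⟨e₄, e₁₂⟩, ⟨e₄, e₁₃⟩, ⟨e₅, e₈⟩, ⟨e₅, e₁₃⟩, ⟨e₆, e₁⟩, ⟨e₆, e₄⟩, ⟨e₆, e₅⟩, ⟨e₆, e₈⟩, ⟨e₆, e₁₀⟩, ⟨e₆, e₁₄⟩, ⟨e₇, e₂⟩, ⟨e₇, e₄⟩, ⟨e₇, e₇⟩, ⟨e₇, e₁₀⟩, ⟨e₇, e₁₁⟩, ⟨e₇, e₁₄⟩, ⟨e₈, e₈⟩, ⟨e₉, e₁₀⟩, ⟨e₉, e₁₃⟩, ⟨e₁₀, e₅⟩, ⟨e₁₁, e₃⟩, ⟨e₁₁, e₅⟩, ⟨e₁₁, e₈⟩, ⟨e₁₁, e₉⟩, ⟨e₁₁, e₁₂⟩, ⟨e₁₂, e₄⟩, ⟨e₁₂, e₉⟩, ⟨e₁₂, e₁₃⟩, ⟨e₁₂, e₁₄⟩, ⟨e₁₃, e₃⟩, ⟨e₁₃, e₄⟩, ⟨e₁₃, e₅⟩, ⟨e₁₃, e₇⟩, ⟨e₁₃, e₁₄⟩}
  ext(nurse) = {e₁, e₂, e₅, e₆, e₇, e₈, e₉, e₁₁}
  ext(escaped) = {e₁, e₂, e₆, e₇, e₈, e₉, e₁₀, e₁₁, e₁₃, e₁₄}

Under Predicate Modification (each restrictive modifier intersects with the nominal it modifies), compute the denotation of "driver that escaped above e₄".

{e₂, e₆, e₇, e₁₃}

⟦that escaped⟧ = ⟦escaped⟧ = {e₁, e₂, e₆, e₇, e₈, e₉, e₁₀, e₁₁, e₁₃, e₁₄}
⟦above e₄⟧ = {x : ⟨x, e₄⟩ ∈ ⟦above⟧} = {e₂, e₃, e₄, e₆, e₇, e₁₂, e₁₃}
⟦driver⟧ = {e₁, e₂, e₃, e₆, e₇, e₉, e₁₀, e₁₃, e₁₄}
… ∩ ⟦that escaped⟧ = {e₁, e₂, e₃, e₆, e₇, e₉, e₁₀, e₁₃, e₁₄} ∩ {e₁, e₂, e₆, e₇, e₈, e₉, e₁₀, e₁₁, e₁₃, e₁₄} = {e₁, e₂, e₆, e₇, e₉, e₁₀, e₁₃, e₁₄}
… ∩ ⟦above e₄⟧ = {e₁, e₂, e₆, e₇, e₉, e₁₀, e₁₃, e₁₄} ∩ {e₂, e₃, e₄, e₆, e₇, e₁₂, e₁₃} = {e₂, e₆, e₇, e₁₃}
So ⟦driver that escaped above e₄⟧ = {e₂, e₆, e₇, e₁₃}.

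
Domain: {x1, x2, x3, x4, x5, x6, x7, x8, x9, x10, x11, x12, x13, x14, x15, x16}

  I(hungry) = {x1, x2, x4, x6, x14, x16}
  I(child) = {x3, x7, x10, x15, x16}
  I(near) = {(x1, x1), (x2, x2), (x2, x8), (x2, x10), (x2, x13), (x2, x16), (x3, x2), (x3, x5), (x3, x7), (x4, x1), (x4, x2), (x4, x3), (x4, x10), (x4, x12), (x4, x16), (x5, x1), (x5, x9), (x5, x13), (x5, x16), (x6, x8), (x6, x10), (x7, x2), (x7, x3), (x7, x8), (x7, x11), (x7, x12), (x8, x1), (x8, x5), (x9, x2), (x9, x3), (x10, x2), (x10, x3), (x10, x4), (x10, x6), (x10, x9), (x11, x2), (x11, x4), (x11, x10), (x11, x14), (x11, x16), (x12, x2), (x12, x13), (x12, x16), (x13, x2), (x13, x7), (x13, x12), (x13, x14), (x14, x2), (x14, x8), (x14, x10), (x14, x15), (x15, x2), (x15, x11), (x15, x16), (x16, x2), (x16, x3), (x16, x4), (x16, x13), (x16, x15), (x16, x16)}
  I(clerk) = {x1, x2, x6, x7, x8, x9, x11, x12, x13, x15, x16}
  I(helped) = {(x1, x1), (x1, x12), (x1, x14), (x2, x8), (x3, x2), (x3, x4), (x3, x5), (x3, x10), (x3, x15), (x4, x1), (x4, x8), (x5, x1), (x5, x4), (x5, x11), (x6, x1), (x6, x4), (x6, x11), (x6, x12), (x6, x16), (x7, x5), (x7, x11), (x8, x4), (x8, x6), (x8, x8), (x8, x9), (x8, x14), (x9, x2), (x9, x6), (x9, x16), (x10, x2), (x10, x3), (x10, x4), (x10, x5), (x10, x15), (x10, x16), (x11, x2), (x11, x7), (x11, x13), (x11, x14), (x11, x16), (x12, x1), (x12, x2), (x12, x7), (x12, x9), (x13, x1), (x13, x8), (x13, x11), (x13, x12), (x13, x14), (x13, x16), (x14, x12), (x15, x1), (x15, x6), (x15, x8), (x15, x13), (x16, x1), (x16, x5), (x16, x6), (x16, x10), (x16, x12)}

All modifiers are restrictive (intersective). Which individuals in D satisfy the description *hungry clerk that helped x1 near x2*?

{x16}

⟦that helped x1⟧ = {x : ⟨x, x1⟩ ∈ ⟦helped⟧} = {x1, x4, x5, x6, x12, x13, x15, x16}
⟦near x2⟧ = {x : ⟨x, x2⟩ ∈ ⟦near⟧} = {x2, x3, x4, x7, x9, x10, x11, x12, x13, x14, x15, x16}
⟦clerk⟧ = {x1, x2, x6, x7, x8, x9, x11, x12, x13, x15, x16}
… ∩ ⟦that helped x1⟧ = {x1, x2, x6, x7, x8, x9, x11, x12, x13, x15, x16} ∩ {x1, x4, x5, x6, x12, x13, x15, x16} = {x1, x6, x12, x13, x15, x16}
… ∩ ⟦near x2⟧ = {x1, x6, x12, x13, x15, x16} ∩ {x2, x3, x4, x7, x9, x10, x11, x12, x13, x14, x15, x16} = {x12, x13, x15, x16}
… ∩ ⟦hungry⟧ = {x12, x13, x15, x16} ∩ {x1, x2, x4, x6, x14, x16} = {x16}
So ⟦hungry clerk that helped x1 near x2⟧ = {x16}.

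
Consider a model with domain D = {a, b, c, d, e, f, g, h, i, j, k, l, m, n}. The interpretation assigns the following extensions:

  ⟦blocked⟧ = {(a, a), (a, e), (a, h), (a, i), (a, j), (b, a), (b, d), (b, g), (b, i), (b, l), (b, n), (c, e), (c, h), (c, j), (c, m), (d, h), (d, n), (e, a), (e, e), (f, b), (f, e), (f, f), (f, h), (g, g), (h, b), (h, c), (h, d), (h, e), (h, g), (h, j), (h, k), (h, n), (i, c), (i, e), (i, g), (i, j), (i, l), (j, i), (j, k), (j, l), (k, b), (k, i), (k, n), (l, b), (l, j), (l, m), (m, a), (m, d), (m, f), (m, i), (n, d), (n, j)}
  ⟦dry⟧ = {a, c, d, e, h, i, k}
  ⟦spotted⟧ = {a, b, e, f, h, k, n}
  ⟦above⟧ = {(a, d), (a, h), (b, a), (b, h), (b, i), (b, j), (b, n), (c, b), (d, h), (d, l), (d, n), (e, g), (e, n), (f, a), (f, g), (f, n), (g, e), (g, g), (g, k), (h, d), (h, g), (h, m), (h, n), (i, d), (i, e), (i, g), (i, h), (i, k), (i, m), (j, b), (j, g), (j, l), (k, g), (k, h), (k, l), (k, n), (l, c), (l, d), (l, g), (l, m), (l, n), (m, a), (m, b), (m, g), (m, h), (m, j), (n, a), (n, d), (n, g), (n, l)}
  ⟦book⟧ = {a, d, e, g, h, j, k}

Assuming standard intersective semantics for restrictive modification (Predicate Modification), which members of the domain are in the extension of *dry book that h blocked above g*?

⟦that h blocked⟧ = {x : ⟨h, x⟩ ∈ ⟦blocked⟧} = {b, c, d, e, g, j, k, n}
⟦above g⟧ = {x : ⟨x, g⟩ ∈ ⟦above⟧} = {e, f, g, h, i, j, k, l, m, n}
⟦book⟧ = {a, d, e, g, h, j, k}
… ∩ ⟦that h blocked⟧ = {a, d, e, g, h, j, k} ∩ {b, c, d, e, g, j, k, n} = {d, e, g, j, k}
… ∩ ⟦above g⟧ = {d, e, g, j, k} ∩ {e, f, g, h, i, j, k, l, m, n} = {e, g, j, k}
… ∩ ⟦dry⟧ = {e, g, j, k} ∩ {a, c, d, e, h, i, k} = {e, k}
So ⟦dry book that h blocked above g⟧ = {e, k}.

{e, k}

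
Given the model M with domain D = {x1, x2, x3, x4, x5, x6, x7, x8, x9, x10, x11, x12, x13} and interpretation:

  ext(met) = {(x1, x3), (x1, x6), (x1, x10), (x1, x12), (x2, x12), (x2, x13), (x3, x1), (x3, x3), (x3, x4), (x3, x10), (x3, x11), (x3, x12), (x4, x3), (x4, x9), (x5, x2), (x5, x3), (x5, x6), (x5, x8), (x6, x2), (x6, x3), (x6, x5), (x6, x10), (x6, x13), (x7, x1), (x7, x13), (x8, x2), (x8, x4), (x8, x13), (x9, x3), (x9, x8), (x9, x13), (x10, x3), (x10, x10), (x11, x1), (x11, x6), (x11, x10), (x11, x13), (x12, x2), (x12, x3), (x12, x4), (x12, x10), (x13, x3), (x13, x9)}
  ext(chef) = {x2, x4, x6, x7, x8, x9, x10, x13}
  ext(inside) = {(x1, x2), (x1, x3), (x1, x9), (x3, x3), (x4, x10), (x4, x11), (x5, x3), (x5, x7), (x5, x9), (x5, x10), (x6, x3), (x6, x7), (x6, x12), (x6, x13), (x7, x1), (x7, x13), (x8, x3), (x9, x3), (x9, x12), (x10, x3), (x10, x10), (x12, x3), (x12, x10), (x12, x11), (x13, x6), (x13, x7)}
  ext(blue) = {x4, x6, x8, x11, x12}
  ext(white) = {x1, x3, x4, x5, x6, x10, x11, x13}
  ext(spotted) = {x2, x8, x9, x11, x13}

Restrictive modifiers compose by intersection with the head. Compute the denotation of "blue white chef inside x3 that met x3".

{x6}

⟦inside x3⟧ = {x : ⟨x, x3⟩ ∈ ⟦inside⟧} = {x1, x3, x5, x6, x8, x9, x10, x12}
⟦that met x3⟧ = {x : ⟨x, x3⟩ ∈ ⟦met⟧} = {x1, x3, x4, x5, x6, x9, x10, x12, x13}
⟦chef⟧ = {x2, x4, x6, x7, x8, x9, x10, x13}
… ∩ ⟦inside x3⟧ = {x2, x4, x6, x7, x8, x9, x10, x13} ∩ {x1, x3, x5, x6, x8, x9, x10, x12} = {x6, x8, x9, x10}
… ∩ ⟦that met x3⟧ = {x6, x8, x9, x10} ∩ {x1, x3, x4, x5, x6, x9, x10, x12, x13} = {x6, x9, x10}
… ∩ ⟦blue⟧ = {x6, x9, x10} ∩ {x4, x6, x8, x11, x12} = {x6}
… ∩ ⟦white⟧ = {x6} ∩ {x1, x3, x4, x5, x6, x10, x11, x13} = {x6}
So ⟦blue white chef inside x3 that met x3⟧ = {x6}.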